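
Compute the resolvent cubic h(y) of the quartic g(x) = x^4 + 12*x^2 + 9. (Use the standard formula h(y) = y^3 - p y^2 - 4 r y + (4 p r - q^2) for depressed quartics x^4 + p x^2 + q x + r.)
h(y) = y^3 - 12*y^2 - 36*y + 432

Identify coefficients: p = 12, q = 0, r = 9.
Plug into h(y) = y^3 - p y^2 - 4 r y + (4 p r - q^2):
  h(y) = y^3 - (12) y^2 - 4*(9) y + (4*(12)*(9) - (0)^2)
       = y^3 + (-12) y^2 + (-36) y + (432).
Simplifying: h(y) = y^3 - 12*y^2 - 36*y + 432.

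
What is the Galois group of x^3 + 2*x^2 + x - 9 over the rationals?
Gal(K/Q) = S_3 (symmetric group of order 6)

Compute the discriminant of x^3 + (2)*x^2 + (1)*x + (-9): Δ = -2223. Since Δ is not a rational square, the Galois group is not contained in A_3; it must be the full S_3 (irreducibility of the cubic rules out anything smaller).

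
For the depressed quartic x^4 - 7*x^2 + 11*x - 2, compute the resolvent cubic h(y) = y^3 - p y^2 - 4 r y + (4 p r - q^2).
h(y) = y^3 + 7*y^2 + 8*y - 65

Identify coefficients: p = -7, q = 11, r = -2.
Plug into h(y) = y^3 - p y^2 - 4 r y + (4 p r - q^2):
  h(y) = y^3 - (-7) y^2 - 4*(-2) y + (4*(-7)*(-2) - (11)^2)
       = y^3 + (7) y^2 + (8) y + (-65).
Simplifying: h(y) = y^3 + 7*y^2 + 8*y - 65.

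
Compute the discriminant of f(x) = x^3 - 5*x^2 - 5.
Δ = -3175

For x^3 + a x^2 + b x + c the discriminant is Δ = 18 a b c - 4 a^3 c + a^2 b^2 - 4 b^3 - 27 c^2.
Plug a = -5, b = 0, c = -5:
  18*(-5)*(0)*(-5) - 4*(-5)^3*(-5) + (-5)^2*(0)^2 - 4*(0)^3 - 27*(-5)^2
  = 0 + (-2500) + 0 + (0) + (-675)
  = -3175.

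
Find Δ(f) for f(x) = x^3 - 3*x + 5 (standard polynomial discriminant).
Δ = -567

For a depressed cubic x^3 + p x + q the discriminant is Δ = -4 p^3 - 27 q^2 = -4*(-3)^3 - 27*(5)^2 = 108 - 675 = -567.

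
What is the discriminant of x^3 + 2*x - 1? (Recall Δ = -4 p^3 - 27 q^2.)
Δ = -59

For a depressed cubic x^3 + p x + q the discriminant is Δ = -4 p^3 - 27 q^2 = -4*(2)^3 - 27*(-1)^2 = -32 - 27 = -59.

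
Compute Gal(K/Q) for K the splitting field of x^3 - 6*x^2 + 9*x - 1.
Gal(K/Q) = A_3 (cyclic of order 3)

Compute the discriminant of x^3 + (-6)*x^2 + (9)*x + (-1): Δ = 81. Since Δ is a perfect square (Δ = 9^2), the Galois group is contained in A_3. Irreducibility forces the group to be transitive on three roots, so Gal = A_3.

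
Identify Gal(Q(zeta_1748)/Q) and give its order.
|Gal(Q(zeta_1748)/Q)| = phi(1748) = 792; group ≅ (Z/1748Z)^* ≅ Z/2Z × Z/18Z × Z/22Z

The n-th cyclotomic polynomial Φ_1748(x) is the minimal polynomial of zeta_1748 over Q and has degree phi(1748) = 792. So Q(zeta_1748) is a degree-792 Galois extension with Galois group (Z/1748Z)^*. By CRT, (Z/1748Z)^* ≅ (Z/4Z)^* × (Z/19Z)^* × (Z/23Z)^*. Each prime-power unit group is (Z/4Z)^* ≅ Z/2Z; (Z/19Z)^* ≅ Z/18Z; (Z/23Z)^* ≅ Z/22Z. Hence Gal(Q(zeta_1748)/Q) ≅ Z/2Z × Z/18Z × Z/22Z.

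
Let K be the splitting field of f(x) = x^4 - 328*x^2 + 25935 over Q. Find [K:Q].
[K:Q] = 4

f factors as (x^2 - 195)(x^2 - 133); the splitting field is K = Q(sqrt(195), sqrt(133)). Since 195, 133, and 25935 are all non-squares in Q, the three subfields Q(sqrt(195)), Q(sqrt(133)), Q(sqrt(25935)) are distinct degree-2 extensions, so [K:Q] = 4 (Klein four Galois group).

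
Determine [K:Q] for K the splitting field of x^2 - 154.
[K:Q] = 2

The polynomial x^2 - 154 is irreducible over Q since 154 is not a perfect square. Its splitting field is Q(sqrt(154)), which has degree 2 over Q.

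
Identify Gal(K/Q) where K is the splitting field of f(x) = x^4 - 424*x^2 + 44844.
Gal(K/Q) = V_4 (Klein four-group, Z/2Z × Z/2Z)

f factors as (x^2 - 202)(x^2 - 222), so the splitting field is K = Q(sqrt(202), sqrt(222)). The elements 202, 222, 44844 are all non-squares in Q, so sqrt(202) and sqrt(222) generate independent quadratic extensions. Thus [K:Q] = 4 and Gal(K/Q) is generated by the two order-2 automorphisms sqrt(202) ↦ -sqrt(202) and sqrt(222) ↦ -sqrt(222), giving V_4.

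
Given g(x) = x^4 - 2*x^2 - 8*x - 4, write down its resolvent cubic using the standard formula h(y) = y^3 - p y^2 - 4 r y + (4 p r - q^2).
h(y) = y^3 + 2*y^2 + 16*y - 32

Identify coefficients: p = -2, q = -8, r = -4.
Plug into h(y) = y^3 - p y^2 - 4 r y + (4 p r - q^2):
  h(y) = y^3 - (-2) y^2 - 4*(-4) y + (4*(-2)*(-4) - (-8)^2)
       = y^3 + (2) y^2 + (16) y + (-32).
Simplifying: h(y) = y^3 + 2*y^2 + 16*y - 32.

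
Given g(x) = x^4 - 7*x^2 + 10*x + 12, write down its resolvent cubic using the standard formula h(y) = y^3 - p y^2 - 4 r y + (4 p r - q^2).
h(y) = y^3 + 7*y^2 - 48*y - 436

Identify coefficients: p = -7, q = 10, r = 12.
Plug into h(y) = y^3 - p y^2 - 4 r y + (4 p r - q^2):
  h(y) = y^3 - (-7) y^2 - 4*(12) y + (4*(-7)*(12) - (10)^2)
       = y^3 + (7) y^2 + (-48) y + (-436).
Simplifying: h(y) = y^3 + 7*y^2 - 48*y - 436.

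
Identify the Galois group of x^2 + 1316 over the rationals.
Gal(K/Q) = Z/2Z (cyclic of order 2)

x^2 + 1316 is irreducible over Q since -1316 is not a rational square. The splitting field Q(sqrt(-1316)) has degree 2 over Q, and its unique nontrivial automorphism is sqrt(-1316) ↦ -sqrt(-1316). Hence Gal(Q(sqrt(-1316))/Q) = Z/2Z.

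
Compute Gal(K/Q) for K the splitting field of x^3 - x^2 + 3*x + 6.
Gal(K/Q) = S_3 (symmetric group of order 6)

Compute the discriminant of x^3 + (-1)*x^2 + (3)*x + (6): Δ = -1371. Since Δ is not a rational square, the Galois group is not contained in A_3; it must be the full S_3 (irreducibility of the cubic rules out anything smaller).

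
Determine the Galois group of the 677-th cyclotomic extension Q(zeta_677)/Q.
|Gal(Q(zeta_677)/Q)| = phi(677) = 676; group ≅ (Z/677Z)^* ≅ Z/676Z

The n-th cyclotomic polynomial Φ_677(x) is the minimal polynomial of zeta_677 over Q and has degree phi(677) = 676. So Q(zeta_677) is a degree-676 Galois extension with Galois group (Z/677Z)^*. (Z/677Z)^* is cyclic since 677 is an odd prime power (or 4). Hence Gal(Q(zeta_677)/Q) ≅ Z/676Z.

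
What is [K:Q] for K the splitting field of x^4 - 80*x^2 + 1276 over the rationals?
[K:Q] = 4

f factors as (x^2 - 22)(x^2 - 58); the splitting field is K = Q(sqrt(22), sqrt(58)). Since 22, 58, and 1276 are all non-squares in Q, the three subfields Q(sqrt(22)), Q(sqrt(58)), Q(sqrt(1276)) are distinct degree-2 extensions, so [K:Q] = 4 (Klein four Galois group).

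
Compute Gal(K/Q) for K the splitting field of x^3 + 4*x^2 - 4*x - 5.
Gal(K/Q) = S_3 (symmetric group of order 6)

Compute the discriminant of x^3 + (4)*x^2 + (-4)*x + (-5): Δ = 2557. Since Δ is not a rational square, the Galois group is not contained in A_3; it must be the full S_3 (irreducibility of the cubic rules out anything smaller).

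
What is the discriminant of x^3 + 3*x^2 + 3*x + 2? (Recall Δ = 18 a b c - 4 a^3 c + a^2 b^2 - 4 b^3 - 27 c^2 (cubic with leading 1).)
Δ = -27

For x^3 + a x^2 + b x + c the discriminant is Δ = 18 a b c - 4 a^3 c + a^2 b^2 - 4 b^3 - 27 c^2.
Plug a = 3, b = 3, c = 2:
  18*(3)*(3)*(2) - 4*(3)^3*(2) + (3)^2*(3)^2 - 4*(3)^3 - 27*(2)^2
  = 324 + (-216) + 81 + (-108) + (-108)
  = -27.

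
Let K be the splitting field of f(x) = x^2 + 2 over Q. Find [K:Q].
[K:Q] = 2

The discriminant of x^2 + (0)*x + (2) is b^2 - 4c = 0 - (8) = -8. Since -8 is not a perfect square in Q, the polynomial is irreducible over Q. Its two roots generate a degree-2 extension, so [K:Q] = 2.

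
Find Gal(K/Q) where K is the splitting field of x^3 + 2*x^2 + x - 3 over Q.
Gal(K/Q) = S_3 (symmetric group of order 6)

Compute the discriminant of x^3 + (2)*x^2 + (1)*x + (-3): Δ = -255. Since Δ is not a rational square, the Galois group is not contained in A_3; it must be the full S_3 (irreducibility of the cubic rules out anything smaller).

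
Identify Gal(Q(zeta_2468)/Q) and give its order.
|Gal(Q(zeta_2468)/Q)| = phi(2468) = 1232; group ≅ (Z/2468Z)^* ≅ Z/2Z × Z/616Z

The n-th cyclotomic polynomial Φ_2468(x) is the minimal polynomial of zeta_2468 over Q and has degree phi(2468) = 1232. So Q(zeta_2468) is a degree-1232 Galois extension with Galois group (Z/2468Z)^*. By CRT, (Z/2468Z)^* ≅ (Z/4Z)^* × (Z/617Z)^*. Each prime-power unit group is (Z/4Z)^* ≅ Z/2Z; (Z/617Z)^* ≅ Z/616Z. Hence Gal(Q(zeta_2468)/Q) ≅ Z/2Z × Z/616Z.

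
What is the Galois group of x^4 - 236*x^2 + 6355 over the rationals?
Gal(K/Q) = V_4 (Klein four-group, Z/2Z × Z/2Z)

f factors as (x^2 - 205)(x^2 - 31), so the splitting field is K = Q(sqrt(205), sqrt(31)). The elements 205, 31, 6355 are all non-squares in Q, so sqrt(205) and sqrt(31) generate independent quadratic extensions. Thus [K:Q] = 4 and Gal(K/Q) is generated by the two order-2 automorphisms sqrt(205) ↦ -sqrt(205) and sqrt(31) ↦ -sqrt(31), giving V_4.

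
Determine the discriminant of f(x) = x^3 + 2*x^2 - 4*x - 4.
Δ = 592

For x^3 + a x^2 + b x + c the discriminant is Δ = 18 a b c - 4 a^3 c + a^2 b^2 - 4 b^3 - 27 c^2.
Plug a = 2, b = -4, c = -4:
  18*(2)*(-4)*(-4) - 4*(2)^3*(-4) + (2)^2*(-4)^2 - 4*(-4)^3 - 27*(-4)^2
  = 576 + (128) + 64 + (256) + (-432)
  = 592.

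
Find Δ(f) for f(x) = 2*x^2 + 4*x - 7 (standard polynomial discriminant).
Δ = 72

For a quadratic a x^2 + b x + c the discriminant is Δ = b^2 - 4ac = (4)^2 - 4*(2)*(-7) = 16 - (-56) = 72.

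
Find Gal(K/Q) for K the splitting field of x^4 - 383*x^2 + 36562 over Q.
Gal(K/Q) = V_4 (Klein four-group, Z/2Z × Z/2Z)

f factors as (x^2 - 202)(x^2 - 181), so the splitting field is K = Q(sqrt(202), sqrt(181)). The elements 202, 181, 36562 are all non-squares in Q, so sqrt(202) and sqrt(181) generate independent quadratic extensions. Thus [K:Q] = 4 and Gal(K/Q) is generated by the two order-2 automorphisms sqrt(202) ↦ -sqrt(202) and sqrt(181) ↦ -sqrt(181), giving V_4.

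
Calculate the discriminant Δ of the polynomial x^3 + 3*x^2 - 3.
Δ = 81

For x^3 + a x^2 + b x + c the discriminant is Δ = 18 a b c - 4 a^3 c + a^2 b^2 - 4 b^3 - 27 c^2.
Plug a = 3, b = 0, c = -3:
  18*(3)*(0)*(-3) - 4*(3)^3*(-3) + (3)^2*(0)^2 - 4*(0)^3 - 27*(-3)^2
  = 0 + (324) + 0 + (0) + (-243)
  = 81.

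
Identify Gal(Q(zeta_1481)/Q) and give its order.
|Gal(Q(zeta_1481)/Q)| = phi(1481) = 1480; group ≅ (Z/1481Z)^* ≅ Z/1480Z

The n-th cyclotomic polynomial Φ_1481(x) is the minimal polynomial of zeta_1481 over Q and has degree phi(1481) = 1480. So Q(zeta_1481) is a degree-1480 Galois extension with Galois group (Z/1481Z)^*. (Z/1481Z)^* is cyclic since 1481 is an odd prime power (or 4). Hence Gal(Q(zeta_1481)/Q) ≅ Z/1480Z.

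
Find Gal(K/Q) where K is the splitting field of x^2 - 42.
Gal(K/Q) = Z/2Z (cyclic of order 2)

x^2 - 42 is irreducible over Q since 42 is not a rational square. The splitting field Q(sqrt(42)) has degree 2 over Q, and its unique nontrivial automorphism is sqrt(42) ↦ -sqrt(42). Hence Gal(Q(sqrt(42))/Q) = Z/2Z.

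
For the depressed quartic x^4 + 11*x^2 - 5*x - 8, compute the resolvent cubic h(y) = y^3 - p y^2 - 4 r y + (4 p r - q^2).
h(y) = y^3 - 11*y^2 + 32*y - 377

Identify coefficients: p = 11, q = -5, r = -8.
Plug into h(y) = y^3 - p y^2 - 4 r y + (4 p r - q^2):
  h(y) = y^3 - (11) y^2 - 4*(-8) y + (4*(11)*(-8) - (-5)^2)
       = y^3 + (-11) y^2 + (32) y + (-377).
Simplifying: h(y) = y^3 - 11*y^2 + 32*y - 377.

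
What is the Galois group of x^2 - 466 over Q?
Gal(K/Q) = Z/2Z (cyclic of order 2)

x^2 - 466 is irreducible over Q since 466 is not a rational square. The splitting field Q(sqrt(466)) has degree 2 over Q, and its unique nontrivial automorphism is sqrt(466) ↦ -sqrt(466). Hence Gal(Q(sqrt(466))/Q) = Z/2Z.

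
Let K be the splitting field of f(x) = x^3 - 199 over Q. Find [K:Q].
[K:Q] = 6

x^3 - 199 has one real root r = 199^(1/3) and two complex roots r*zeta_3, r*zeta_3^2 where zeta_3 = e^(2*pi*i/3). The splitting field is Q(r, zeta_3). [Q(r):Q] = 3 and [Q(zeta_3):Q] = 2 with gcd = 1, so [Q(r, zeta_3):Q] = 3 * 2 = 6.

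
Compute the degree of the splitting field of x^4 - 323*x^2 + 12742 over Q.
[K:Q] = 4

f factors as (x^2 - 46)(x^2 - 277); the splitting field is K = Q(sqrt(46), sqrt(277)). Since 46, 277, and 12742 are all non-squares in Q, the three subfields Q(sqrt(46)), Q(sqrt(277)), Q(sqrt(12742)) are distinct degree-2 extensions, so [K:Q] = 4 (Klein four Galois group).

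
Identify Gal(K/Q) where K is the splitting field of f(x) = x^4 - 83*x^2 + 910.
Gal(K/Q) = V_4 (Klein four-group, Z/2Z × Z/2Z)

f factors as (x^2 - 70)(x^2 - 13), so the splitting field is K = Q(sqrt(70), sqrt(13)). The elements 70, 13, 910 are all non-squares in Q, so sqrt(70) and sqrt(13) generate independent quadratic extensions. Thus [K:Q] = 4 and Gal(K/Q) is generated by the two order-2 automorphisms sqrt(70) ↦ -sqrt(70) and sqrt(13) ↦ -sqrt(13), giving V_4.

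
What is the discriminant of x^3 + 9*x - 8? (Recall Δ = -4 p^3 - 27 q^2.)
Δ = -4644

For a depressed cubic x^3 + p x + q the discriminant is Δ = -4 p^3 - 27 q^2 = -4*(9)^3 - 27*(-8)^2 = -2916 - 1728 = -4644.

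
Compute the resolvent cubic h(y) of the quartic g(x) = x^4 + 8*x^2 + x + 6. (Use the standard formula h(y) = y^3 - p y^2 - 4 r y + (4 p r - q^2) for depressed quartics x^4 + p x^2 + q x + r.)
h(y) = y^3 - 8*y^2 - 24*y + 191

Identify coefficients: p = 8, q = 1, r = 6.
Plug into h(y) = y^3 - p y^2 - 4 r y + (4 p r - q^2):
  h(y) = y^3 - (8) y^2 - 4*(6) y + (4*(8)*(6) - (1)^2)
       = y^3 + (-8) y^2 + (-24) y + (191).
Simplifying: h(y) = y^3 - 8*y^2 - 24*y + 191.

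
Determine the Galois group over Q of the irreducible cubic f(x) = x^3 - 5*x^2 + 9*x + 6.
Gal(K/Q) = S_3 (symmetric group of order 6)

Compute the discriminant of x^3 + (-5)*x^2 + (9)*x + (6): Δ = -3723. Since Δ is not a rational square, the Galois group is not contained in A_3; it must be the full S_3 (irreducibility of the cubic rules out anything smaller).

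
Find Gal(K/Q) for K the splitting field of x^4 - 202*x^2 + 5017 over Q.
Gal(K/Q) = V_4 (Klein four-group, Z/2Z × Z/2Z)

f factors as (x^2 - 173)(x^2 - 29), so the splitting field is K = Q(sqrt(173), sqrt(29)). The elements 173, 29, 5017 are all non-squares in Q, so sqrt(173) and sqrt(29) generate independent quadratic extensions. Thus [K:Q] = 4 and Gal(K/Q) is generated by the two order-2 automorphisms sqrt(173) ↦ -sqrt(173) and sqrt(29) ↦ -sqrt(29), giving V_4.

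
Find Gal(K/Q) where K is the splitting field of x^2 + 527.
Gal(K/Q) = Z/2Z (cyclic of order 2)

x^2 + 527 is irreducible over Q since -527 is not a rational square. The splitting field Q(sqrt(-527)) has degree 2 over Q, and its unique nontrivial automorphism is sqrt(-527) ↦ -sqrt(-527). Hence Gal(Q(sqrt(-527))/Q) = Z/2Z.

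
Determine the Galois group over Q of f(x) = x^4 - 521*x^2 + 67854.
Gal(K/Q) = V_4 (Klein four-group, Z/2Z × Z/2Z)

f factors as (x^2 - 258)(x^2 - 263), so the splitting field is K = Q(sqrt(258), sqrt(263)). The elements 258, 263, 67854 are all non-squares in Q, so sqrt(258) and sqrt(263) generate independent quadratic extensions. Thus [K:Q] = 4 and Gal(K/Q) is generated by the two order-2 automorphisms sqrt(258) ↦ -sqrt(258) and sqrt(263) ↦ -sqrt(263), giving V_4.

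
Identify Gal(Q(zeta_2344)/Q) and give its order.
|Gal(Q(zeta_2344)/Q)| = phi(2344) = 1168; group ≅ (Z/2344Z)^* ≅ Z/2Z × Z/2Z × Z/292Z

The n-th cyclotomic polynomial Φ_2344(x) is the minimal polynomial of zeta_2344 over Q and has degree phi(2344) = 1168. So Q(zeta_2344) is a degree-1168 Galois extension with Galois group (Z/2344Z)^*. By CRT, (Z/2344Z)^* ≅ (Z/8Z)^* × (Z/293Z)^*. Each prime-power unit group is (Z/8Z)^* ≅ Z/2Z × Z/2Z; (Z/293Z)^* ≅ Z/292Z. Hence Gal(Q(zeta_2344)/Q) ≅ Z/2Z × Z/2Z × Z/292Z.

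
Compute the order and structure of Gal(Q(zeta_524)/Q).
|Gal(Q(zeta_524)/Q)| = phi(524) = 260; group ≅ (Z/524Z)^* ≅ Z/2Z × Z/130Z

The n-th cyclotomic polynomial Φ_524(x) is the minimal polynomial of zeta_524 over Q and has degree phi(524) = 260. So Q(zeta_524) is a degree-260 Galois extension with Galois group (Z/524Z)^*. By CRT, (Z/524Z)^* ≅ (Z/4Z)^* × (Z/131Z)^*. Each prime-power unit group is (Z/4Z)^* ≅ Z/2Z; (Z/131Z)^* ≅ Z/130Z. Hence Gal(Q(zeta_524)/Q) ≅ Z/2Z × Z/130Z.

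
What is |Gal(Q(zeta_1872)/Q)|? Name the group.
|Gal(Q(zeta_1872)/Q)| = phi(1872) = 576; group ≅ (Z/1872Z)^* ≅ Z/2Z × Z/4Z × Z/6Z × Z/12Z

The n-th cyclotomic polynomial Φ_1872(x) is the minimal polynomial of zeta_1872 over Q and has degree phi(1872) = 576. So Q(zeta_1872) is a degree-576 Galois extension with Galois group (Z/1872Z)^*. By CRT, (Z/1872Z)^* ≅ (Z/16Z)^* × (Z/9Z)^* × (Z/13Z)^*. Each prime-power unit group is (Z/16Z)^* ≅ Z/2Z × Z/4Z; (Z/9Z)^* ≅ Z/6Z; (Z/13Z)^* ≅ Z/12Z. Hence Gal(Q(zeta_1872)/Q) ≅ Z/2Z × Z/4Z × Z/6Z × Z/12Z.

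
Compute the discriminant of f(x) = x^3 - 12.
Δ = -3888

For a depressed cubic x^3 + p x + q the discriminant is Δ = -4 p^3 - 27 q^2 = -4*(0)^3 - 27*(-12)^2 = 0 - 3888 = -3888.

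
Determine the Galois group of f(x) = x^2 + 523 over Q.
Gal(K/Q) = Z/2Z (cyclic of order 2)

x^2 + 523 is irreducible over Q since -523 is not a rational square. The splitting field Q(sqrt(-523)) has degree 2 over Q, and its unique nontrivial automorphism is sqrt(-523) ↦ -sqrt(-523). Hence Gal(Q(sqrt(-523))/Q) = Z/2Z.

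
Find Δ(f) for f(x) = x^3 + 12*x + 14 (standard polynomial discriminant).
Δ = -12204

For a depressed cubic x^3 + p x + q the discriminant is Δ = -4 p^3 - 27 q^2 = -4*(12)^3 - 27*(14)^2 = -6912 - 5292 = -12204.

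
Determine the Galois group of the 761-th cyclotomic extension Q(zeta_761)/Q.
|Gal(Q(zeta_761)/Q)| = phi(761) = 760; group ≅ (Z/761Z)^* ≅ Z/760Z

The n-th cyclotomic polynomial Φ_761(x) is the minimal polynomial of zeta_761 over Q and has degree phi(761) = 760. So Q(zeta_761) is a degree-760 Galois extension with Galois group (Z/761Z)^*. (Z/761Z)^* is cyclic since 761 is an odd prime power (or 4). Hence Gal(Q(zeta_761)/Q) ≅ Z/760Z.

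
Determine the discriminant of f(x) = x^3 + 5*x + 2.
Δ = -608

For a depressed cubic x^3 + p x + q the discriminant is Δ = -4 p^3 - 27 q^2 = -4*(5)^3 - 27*(2)^2 = -500 - 108 = -608.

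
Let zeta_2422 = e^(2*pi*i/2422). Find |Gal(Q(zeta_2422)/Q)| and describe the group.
|Gal(Q(zeta_2422)/Q)| = phi(2422) = 1032; group ≅ (Z/2422Z)^* ≅ Z/6Z × Z/172Z

The n-th cyclotomic polynomial Φ_2422(x) is the minimal polynomial of zeta_2422 over Q and has degree phi(2422) = 1032. So Q(zeta_2422) is a degree-1032 Galois extension with Galois group (Z/2422Z)^*. By CRT, (Z/2422Z)^* ≅ (Z/2Z)^* × (Z/7Z)^* × (Z/173Z)^*. Each prime-power unit group is (Z/2Z)^* ≅ trivial group (order 1); (Z/7Z)^* ≅ Z/6Z; (Z/173Z)^* ≅ Z/172Z. Hence Gal(Q(zeta_2422)/Q) ≅ Z/6Z × Z/172Z.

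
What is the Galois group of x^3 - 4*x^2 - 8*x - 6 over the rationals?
Gal(K/Q) = S_3 (symmetric group of order 6)

Compute the discriminant of x^3 + (-4)*x^2 + (-8)*x + (-6): Δ = -2892. Since Δ is not a rational square, the Galois group is not contained in A_3; it must be the full S_3 (irreducibility of the cubic rules out anything smaller).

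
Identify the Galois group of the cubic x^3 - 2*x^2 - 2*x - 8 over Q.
Gal(K/Q) = S_3 (symmetric group of order 6)

Compute the discriminant of x^3 + (-2)*x^2 + (-2)*x + (-8): Δ = -2512. Since Δ is not a rational square, the Galois group is not contained in A_3; it must be the full S_3 (irreducibility of the cubic rules out anything smaller).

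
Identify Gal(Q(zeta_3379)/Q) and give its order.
|Gal(Q(zeta_3379)/Q)| = phi(3379) = 3240; group ≅ (Z/3379Z)^* ≅ Z/30Z × Z/108Z

The n-th cyclotomic polynomial Φ_3379(x) is the minimal polynomial of zeta_3379 over Q and has degree phi(3379) = 3240. So Q(zeta_3379) is a degree-3240 Galois extension with Galois group (Z/3379Z)^*. By CRT, (Z/3379Z)^* ≅ (Z/31Z)^* × (Z/109Z)^*. Each prime-power unit group is (Z/31Z)^* ≅ Z/30Z; (Z/109Z)^* ≅ Z/108Z. Hence Gal(Q(zeta_3379)/Q) ≅ Z/30Z × Z/108Z.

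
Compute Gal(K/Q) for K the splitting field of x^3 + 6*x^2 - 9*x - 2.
Gal(K/Q) = S_3 (symmetric group of order 6)

Compute the discriminant of x^3 + (6)*x^2 + (-9)*x + (-2): Δ = 9396. Since Δ is not a rational square, the Galois group is not contained in A_3; it must be the full S_3 (irreducibility of the cubic rules out anything smaller).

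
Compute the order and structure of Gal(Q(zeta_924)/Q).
|Gal(Q(zeta_924)/Q)| = phi(924) = 240; group ≅ (Z/924Z)^* ≅ Z/2Z × Z/2Z × Z/6Z × Z/10Z

The n-th cyclotomic polynomial Φ_924(x) is the minimal polynomial of zeta_924 over Q and has degree phi(924) = 240. So Q(zeta_924) is a degree-240 Galois extension with Galois group (Z/924Z)^*. By CRT, (Z/924Z)^* ≅ (Z/4Z)^* × (Z/3Z)^* × (Z/7Z)^* × (Z/11Z)^*. Each prime-power unit group is (Z/4Z)^* ≅ Z/2Z; (Z/3Z)^* ≅ Z/2Z; (Z/7Z)^* ≅ Z/6Z; (Z/11Z)^* ≅ Z/10Z. Hence Gal(Q(zeta_924)/Q) ≅ Z/2Z × Z/2Z × Z/6Z × Z/10Z.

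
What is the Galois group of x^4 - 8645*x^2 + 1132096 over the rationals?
Gal(K/Q) = Z/2Z (cyclic of order 2)

f factors as (x^2 - 133)(x^2 - 8512), so the splitting field is K = Q(sqrt(133), sqrt(8512)). The squarefree part of 133 is 133 and the squarefree part of 8512 is also 133, so sqrt(133) and sqrt(8512) are both rational multiples of sqrt(133). Hence Q(sqrt(133)) = Q(sqrt(8512)) = Q(sqrt(133)), and the splitting field collapses to a single degree-2 extension with Galois group Z/2Z.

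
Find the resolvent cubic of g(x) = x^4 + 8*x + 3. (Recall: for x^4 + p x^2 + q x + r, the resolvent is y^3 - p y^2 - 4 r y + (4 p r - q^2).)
h(y) = y^3 - 12*y - 64

Identify coefficients: p = 0, q = 8, r = 3.
Plug into h(y) = y^3 - p y^2 - 4 r y + (4 p r - q^2):
  h(y) = y^3 - (0) y^2 - 4*(3) y + (4*(0)*(3) - (8)^2)
       = y^3 + (0) y^2 + (-12) y + (-64).
Simplifying: h(y) = y^3 - 12*y - 64.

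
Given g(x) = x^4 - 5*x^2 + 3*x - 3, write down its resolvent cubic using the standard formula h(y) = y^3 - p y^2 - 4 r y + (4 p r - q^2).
h(y) = y^3 + 5*y^2 + 12*y + 51

Identify coefficients: p = -5, q = 3, r = -3.
Plug into h(y) = y^3 - p y^2 - 4 r y + (4 p r - q^2):
  h(y) = y^3 - (-5) y^2 - 4*(-3) y + (4*(-5)*(-3) - (3)^2)
       = y^3 + (5) y^2 + (12) y + (51).
Simplifying: h(y) = y^3 + 5*y^2 + 12*y + 51.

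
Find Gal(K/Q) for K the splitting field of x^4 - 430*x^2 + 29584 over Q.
Gal(K/Q) = Z/2Z (cyclic of order 2)

f factors as (x^2 - 86)(x^2 - 344), so the splitting field is K = Q(sqrt(86), sqrt(344)). The squarefree part of 86 is 86 and the squarefree part of 344 is also 86, so sqrt(86) and sqrt(344) are both rational multiples of sqrt(86). Hence Q(sqrt(86)) = Q(sqrt(344)) = Q(sqrt(86)), and the splitting field collapses to a single degree-2 extension with Galois group Z/2Z.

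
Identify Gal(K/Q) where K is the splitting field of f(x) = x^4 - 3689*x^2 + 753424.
Gal(K/Q) = Z/2Z (cyclic of order 2)

f factors as (x^2 - 217)(x^2 - 3472), so the splitting field is K = Q(sqrt(217), sqrt(3472)). The squarefree part of 217 is 217 and the squarefree part of 3472 is also 217, so sqrt(217) and sqrt(3472) are both rational multiples of sqrt(217). Hence Q(sqrt(217)) = Q(sqrt(3472)) = Q(sqrt(217)), and the splitting field collapses to a single degree-2 extension with Galois group Z/2Z.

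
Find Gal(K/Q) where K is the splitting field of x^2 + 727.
Gal(K/Q) = Z/2Z (cyclic of order 2)

x^2 + 727 is irreducible over Q since -727 is not a rational square. The splitting field Q(sqrt(-727)) has degree 2 over Q, and its unique nontrivial automorphism is sqrt(-727) ↦ -sqrt(-727). Hence Gal(Q(sqrt(-727))/Q) = Z/2Z.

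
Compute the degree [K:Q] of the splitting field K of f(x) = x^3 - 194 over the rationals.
[K:Q] = 6

x^3 - 194 has one real root r = 194^(1/3) and two complex roots r*zeta_3, r*zeta_3^2 where zeta_3 = e^(2*pi*i/3). The splitting field is Q(r, zeta_3). [Q(r):Q] = 3 and [Q(zeta_3):Q] = 2 with gcd = 1, so [Q(r, zeta_3):Q] = 3 * 2 = 6.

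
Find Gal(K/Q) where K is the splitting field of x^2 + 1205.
Gal(K/Q) = Z/2Z (cyclic of order 2)

x^2 + 1205 is irreducible over Q since -1205 is not a rational square. The splitting field Q(sqrt(-1205)) has degree 2 over Q, and its unique nontrivial automorphism is sqrt(-1205) ↦ -sqrt(-1205). Hence Gal(Q(sqrt(-1205))/Q) = Z/2Z.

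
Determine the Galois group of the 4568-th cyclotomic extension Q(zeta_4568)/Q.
|Gal(Q(zeta_4568)/Q)| = phi(4568) = 2280; group ≅ (Z/4568Z)^* ≅ Z/2Z × Z/2Z × Z/570Z

The n-th cyclotomic polynomial Φ_4568(x) is the minimal polynomial of zeta_4568 over Q and has degree phi(4568) = 2280. So Q(zeta_4568) is a degree-2280 Galois extension with Galois group (Z/4568Z)^*. By CRT, (Z/4568Z)^* ≅ (Z/8Z)^* × (Z/571Z)^*. Each prime-power unit group is (Z/8Z)^* ≅ Z/2Z × Z/2Z; (Z/571Z)^* ≅ Z/570Z. Hence Gal(Q(zeta_4568)/Q) ≅ Z/2Z × Z/2Z × Z/570Z.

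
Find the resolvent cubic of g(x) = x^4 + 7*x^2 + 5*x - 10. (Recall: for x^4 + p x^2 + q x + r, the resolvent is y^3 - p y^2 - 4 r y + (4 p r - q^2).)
h(y) = y^3 - 7*y^2 + 40*y - 305

Identify coefficients: p = 7, q = 5, r = -10.
Plug into h(y) = y^3 - p y^2 - 4 r y + (4 p r - q^2):
  h(y) = y^3 - (7) y^2 - 4*(-10) y + (4*(7)*(-10) - (5)^2)
       = y^3 + (-7) y^2 + (40) y + (-305).
Simplifying: h(y) = y^3 - 7*y^2 + 40*y - 305.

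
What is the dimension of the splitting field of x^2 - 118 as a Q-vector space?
[K:Q] = 2

The polynomial x^2 - 118 is irreducible over Q since 118 is not a perfect square. Its splitting field is Q(sqrt(118)), which has degree 2 over Q.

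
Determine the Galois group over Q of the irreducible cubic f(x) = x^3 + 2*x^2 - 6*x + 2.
Gal(K/Q) = S_3 (symmetric group of order 6)

Compute the discriminant of x^3 + (2)*x^2 + (-6)*x + (2): Δ = 404. Since Δ is not a rational square, the Galois group is not contained in A_3; it must be the full S_3 (irreducibility of the cubic rules out anything smaller).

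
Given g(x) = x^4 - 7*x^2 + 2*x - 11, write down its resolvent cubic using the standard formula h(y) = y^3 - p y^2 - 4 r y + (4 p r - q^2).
h(y) = y^3 + 7*y^2 + 44*y + 304

Identify coefficients: p = -7, q = 2, r = -11.
Plug into h(y) = y^3 - p y^2 - 4 r y + (4 p r - q^2):
  h(y) = y^3 - (-7) y^2 - 4*(-11) y + (4*(-7)*(-11) - (2)^2)
       = y^3 + (7) y^2 + (44) y + (304).
Simplifying: h(y) = y^3 + 7*y^2 + 44*y + 304.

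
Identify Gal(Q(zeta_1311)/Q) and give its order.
|Gal(Q(zeta_1311)/Q)| = phi(1311) = 792; group ≅ (Z/1311Z)^* ≅ Z/2Z × Z/18Z × Z/22Z

The n-th cyclotomic polynomial Φ_1311(x) is the minimal polynomial of zeta_1311 over Q and has degree phi(1311) = 792. So Q(zeta_1311) is a degree-792 Galois extension with Galois group (Z/1311Z)^*. By CRT, (Z/1311Z)^* ≅ (Z/3Z)^* × (Z/19Z)^* × (Z/23Z)^*. Each prime-power unit group is (Z/3Z)^* ≅ Z/2Z; (Z/19Z)^* ≅ Z/18Z; (Z/23Z)^* ≅ Z/22Z. Hence Gal(Q(zeta_1311)/Q) ≅ Z/2Z × Z/18Z × Z/22Z.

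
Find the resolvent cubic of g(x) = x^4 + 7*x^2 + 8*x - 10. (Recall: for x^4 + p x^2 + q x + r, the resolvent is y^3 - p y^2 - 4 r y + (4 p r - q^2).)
h(y) = y^3 - 7*y^2 + 40*y - 344

Identify coefficients: p = 7, q = 8, r = -10.
Plug into h(y) = y^3 - p y^2 - 4 r y + (4 p r - q^2):
  h(y) = y^3 - (7) y^2 - 4*(-10) y + (4*(7)*(-10) - (8)^2)
       = y^3 + (-7) y^2 + (40) y + (-344).
Simplifying: h(y) = y^3 - 7*y^2 + 40*y - 344.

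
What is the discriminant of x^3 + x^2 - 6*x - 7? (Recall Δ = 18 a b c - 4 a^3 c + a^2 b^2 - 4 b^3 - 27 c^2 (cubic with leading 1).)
Δ = 361

For x^3 + a x^2 + b x + c the discriminant is Δ = 18 a b c - 4 a^3 c + a^2 b^2 - 4 b^3 - 27 c^2.
Plug a = 1, b = -6, c = -7:
  18*(1)*(-6)*(-7) - 4*(1)^3*(-7) + (1)^2*(-6)^2 - 4*(-6)^3 - 27*(-7)^2
  = 756 + (28) + 36 + (864) + (-1323)
  = 361.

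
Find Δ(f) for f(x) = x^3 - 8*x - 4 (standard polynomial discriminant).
Δ = 1616

For a depressed cubic x^3 + p x + q the discriminant is Δ = -4 p^3 - 27 q^2 = -4*(-8)^3 - 27*(-4)^2 = 2048 - 432 = 1616.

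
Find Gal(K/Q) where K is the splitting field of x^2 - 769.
Gal(K/Q) = Z/2Z (cyclic of order 2)

x^2 - 769 is irreducible over Q since 769 is not a rational square. The splitting field Q(sqrt(769)) has degree 2 over Q, and its unique nontrivial automorphism is sqrt(769) ↦ -sqrt(769). Hence Gal(Q(sqrt(769))/Q) = Z/2Z.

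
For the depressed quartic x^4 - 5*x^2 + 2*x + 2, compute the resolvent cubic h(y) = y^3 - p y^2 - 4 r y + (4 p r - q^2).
h(y) = y^3 + 5*y^2 - 8*y - 44

Identify coefficients: p = -5, q = 2, r = 2.
Plug into h(y) = y^3 - p y^2 - 4 r y + (4 p r - q^2):
  h(y) = y^3 - (-5) y^2 - 4*(2) y + (4*(-5)*(2) - (2)^2)
       = y^3 + (5) y^2 + (-8) y + (-44).
Simplifying: h(y) = y^3 + 5*y^2 - 8*y - 44.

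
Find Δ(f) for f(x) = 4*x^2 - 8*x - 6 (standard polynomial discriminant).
Δ = 160

For a quadratic a x^2 + b x + c the discriminant is Δ = b^2 - 4ac = (-8)^2 - 4*(4)*(-6) = 64 - (-96) = 160.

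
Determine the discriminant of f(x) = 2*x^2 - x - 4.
Δ = 33

For a quadratic a x^2 + b x + c the discriminant is Δ = b^2 - 4ac = (-1)^2 - 4*(2)*(-4) = 1 - (-32) = 33.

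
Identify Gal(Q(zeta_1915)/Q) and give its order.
|Gal(Q(zeta_1915)/Q)| = phi(1915) = 1528; group ≅ (Z/1915Z)^* ≅ Z/4Z × Z/382Z

The n-th cyclotomic polynomial Φ_1915(x) is the minimal polynomial of zeta_1915 over Q and has degree phi(1915) = 1528. So Q(zeta_1915) is a degree-1528 Galois extension with Galois group (Z/1915Z)^*. By CRT, (Z/1915Z)^* ≅ (Z/5Z)^* × (Z/383Z)^*. Each prime-power unit group is (Z/5Z)^* ≅ Z/4Z; (Z/383Z)^* ≅ Z/382Z. Hence Gal(Q(zeta_1915)/Q) ≅ Z/4Z × Z/382Z.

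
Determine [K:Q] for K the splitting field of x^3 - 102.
[K:Q] = 6

x^3 - 102 has one real root r = 102^(1/3) and two complex roots r*zeta_3, r*zeta_3^2 where zeta_3 = e^(2*pi*i/3). The splitting field is Q(r, zeta_3). [Q(r):Q] = 3 and [Q(zeta_3):Q] = 2 with gcd = 1, so [Q(r, zeta_3):Q] = 3 * 2 = 6.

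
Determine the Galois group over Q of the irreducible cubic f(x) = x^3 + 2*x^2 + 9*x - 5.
Gal(K/Q) = S_3 (symmetric group of order 6)

Compute the discriminant of x^3 + (2)*x^2 + (9)*x + (-5): Δ = -4727. Since Δ is not a rational square, the Galois group is not contained in A_3; it must be the full S_3 (irreducibility of the cubic rules out anything smaller).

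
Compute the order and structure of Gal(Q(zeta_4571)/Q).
|Gal(Q(zeta_4571)/Q)| = phi(4571) = 3912; group ≅ (Z/4571Z)^* ≅ Z/6Z × Z/652Z

The n-th cyclotomic polynomial Φ_4571(x) is the minimal polynomial of zeta_4571 over Q and has degree phi(4571) = 3912. So Q(zeta_4571) is a degree-3912 Galois extension with Galois group (Z/4571Z)^*. By CRT, (Z/4571Z)^* ≅ (Z/7Z)^* × (Z/653Z)^*. Each prime-power unit group is (Z/7Z)^* ≅ Z/6Z; (Z/653Z)^* ≅ Z/652Z. Hence Gal(Q(zeta_4571)/Q) ≅ Z/6Z × Z/652Z.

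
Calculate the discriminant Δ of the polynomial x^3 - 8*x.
Δ = 2048

For a depressed cubic x^3 + p x + q the discriminant is Δ = -4 p^3 - 27 q^2 = -4*(-8)^3 - 27*(0)^2 = 2048 - 0 = 2048.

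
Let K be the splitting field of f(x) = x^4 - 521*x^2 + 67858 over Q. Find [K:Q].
[K:Q] = 4

f factors as (x^2 - 262)(x^2 - 259); the splitting field is K = Q(sqrt(262), sqrt(259)). Since 262, 259, and 67858 are all non-squares in Q, the three subfields Q(sqrt(262)), Q(sqrt(259)), Q(sqrt(67858)) are distinct degree-2 extensions, so [K:Q] = 4 (Klein four Galois group).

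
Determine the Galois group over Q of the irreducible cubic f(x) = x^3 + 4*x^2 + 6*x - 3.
Gal(K/Q) = S_3 (symmetric group of order 6)

Compute the discriminant of x^3 + (4)*x^2 + (6)*x + (-3): Δ = -1059. Since Δ is not a rational square, the Galois group is not contained in A_3; it must be the full S_3 (irreducibility of the cubic rules out anything smaller).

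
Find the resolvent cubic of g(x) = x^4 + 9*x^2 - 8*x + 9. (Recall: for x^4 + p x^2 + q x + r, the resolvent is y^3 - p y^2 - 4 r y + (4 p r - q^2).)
h(y) = y^3 - 9*y^2 - 36*y + 260

Identify coefficients: p = 9, q = -8, r = 9.
Plug into h(y) = y^3 - p y^2 - 4 r y + (4 p r - q^2):
  h(y) = y^3 - (9) y^2 - 4*(9) y + (4*(9)*(9) - (-8)^2)
       = y^3 + (-9) y^2 + (-36) y + (260).
Simplifying: h(y) = y^3 - 9*y^2 - 36*y + 260.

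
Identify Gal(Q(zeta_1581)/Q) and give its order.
|Gal(Q(zeta_1581)/Q)| = phi(1581) = 960; group ≅ (Z/1581Z)^* ≅ Z/2Z × Z/16Z × Z/30Z

The n-th cyclotomic polynomial Φ_1581(x) is the minimal polynomial of zeta_1581 over Q and has degree phi(1581) = 960. So Q(zeta_1581) is a degree-960 Galois extension with Galois group (Z/1581Z)^*. By CRT, (Z/1581Z)^* ≅ (Z/3Z)^* × (Z/17Z)^* × (Z/31Z)^*. Each prime-power unit group is (Z/3Z)^* ≅ Z/2Z; (Z/17Z)^* ≅ Z/16Z; (Z/31Z)^* ≅ Z/30Z. Hence Gal(Q(zeta_1581)/Q) ≅ Z/2Z × Z/16Z × Z/30Z.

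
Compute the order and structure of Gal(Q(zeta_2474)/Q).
|Gal(Q(zeta_2474)/Q)| = phi(2474) = 1236; group ≅ (Z/2474Z)^* ≅ Z/1236Z

The n-th cyclotomic polynomial Φ_2474(x) is the minimal polynomial of zeta_2474 over Q and has degree phi(2474) = 1236. So Q(zeta_2474) is a degree-1236 Galois extension with Galois group (Z/2474Z)^*. By CRT, (Z/2474Z)^* ≅ (Z/2Z)^* × (Z/1237Z)^*. Each prime-power unit group is (Z/2Z)^* ≅ trivial group (order 1); (Z/1237Z)^* ≅ Z/1236Z. Hence Gal(Q(zeta_2474)/Q) ≅ Z/1236Z.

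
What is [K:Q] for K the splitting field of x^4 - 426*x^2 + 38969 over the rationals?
[K:Q] = 4

f factors as (x^2 - 293)(x^2 - 133); the splitting field is K = Q(sqrt(293), sqrt(133)). Since 293, 133, and 38969 are all non-squares in Q, the three subfields Q(sqrt(293)), Q(sqrt(133)), Q(sqrt(38969)) are distinct degree-2 extensions, so [K:Q] = 4 (Klein four Galois group).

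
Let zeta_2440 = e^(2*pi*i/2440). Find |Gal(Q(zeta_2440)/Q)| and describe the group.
|Gal(Q(zeta_2440)/Q)| = phi(2440) = 960; group ≅ (Z/2440Z)^* ≅ Z/2Z × Z/2Z × Z/4Z × Z/60Z

The n-th cyclotomic polynomial Φ_2440(x) is the minimal polynomial of zeta_2440 over Q and has degree phi(2440) = 960. So Q(zeta_2440) is a degree-960 Galois extension with Galois group (Z/2440Z)^*. By CRT, (Z/2440Z)^* ≅ (Z/8Z)^* × (Z/5Z)^* × (Z/61Z)^*. Each prime-power unit group is (Z/8Z)^* ≅ Z/2Z × Z/2Z; (Z/5Z)^* ≅ Z/4Z; (Z/61Z)^* ≅ Z/60Z. Hence Gal(Q(zeta_2440)/Q) ≅ Z/2Z × Z/2Z × Z/4Z × Z/60Z.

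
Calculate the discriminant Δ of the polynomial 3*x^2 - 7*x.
Δ = 49

For a quadratic a x^2 + b x + c the discriminant is Δ = b^2 - 4ac = (-7)^2 - 4*(3)*(0) = 49 - (0) = 49.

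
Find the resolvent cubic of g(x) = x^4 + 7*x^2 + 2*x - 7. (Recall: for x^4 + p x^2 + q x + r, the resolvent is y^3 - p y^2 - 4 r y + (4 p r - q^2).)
h(y) = y^3 - 7*y^2 + 28*y - 200

Identify coefficients: p = 7, q = 2, r = -7.
Plug into h(y) = y^3 - p y^2 - 4 r y + (4 p r - q^2):
  h(y) = y^3 - (7) y^2 - 4*(-7) y + (4*(7)*(-7) - (2)^2)
       = y^3 + (-7) y^2 + (28) y + (-200).
Simplifying: h(y) = y^3 - 7*y^2 + 28*y - 200.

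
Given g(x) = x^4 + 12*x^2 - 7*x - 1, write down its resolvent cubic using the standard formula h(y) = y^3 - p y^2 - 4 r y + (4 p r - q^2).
h(y) = y^3 - 12*y^2 + 4*y - 97

Identify coefficients: p = 12, q = -7, r = -1.
Plug into h(y) = y^3 - p y^2 - 4 r y + (4 p r - q^2):
  h(y) = y^3 - (12) y^2 - 4*(-1) y + (4*(12)*(-1) - (-7)^2)
       = y^3 + (-12) y^2 + (4) y + (-97).
Simplifying: h(y) = y^3 - 12*y^2 + 4*y - 97.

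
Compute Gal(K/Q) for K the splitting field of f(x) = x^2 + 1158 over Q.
Gal(K/Q) = Z/2Z (cyclic of order 2)

x^2 + 1158 is irreducible over Q since -1158 is not a rational square. The splitting field Q(sqrt(-1158)) has degree 2 over Q, and its unique nontrivial automorphism is sqrt(-1158) ↦ -sqrt(-1158). Hence Gal(Q(sqrt(-1158))/Q) = Z/2Z.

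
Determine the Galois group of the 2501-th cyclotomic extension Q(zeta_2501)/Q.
|Gal(Q(zeta_2501)/Q)| = phi(2501) = 2400; group ≅ (Z/2501Z)^* ≅ Z/40Z × Z/60Z

The n-th cyclotomic polynomial Φ_2501(x) is the minimal polynomial of zeta_2501 over Q and has degree phi(2501) = 2400. So Q(zeta_2501) is a degree-2400 Galois extension with Galois group (Z/2501Z)^*. By CRT, (Z/2501Z)^* ≅ (Z/41Z)^* × (Z/61Z)^*. Each prime-power unit group is (Z/41Z)^* ≅ Z/40Z; (Z/61Z)^* ≅ Z/60Z. Hence Gal(Q(zeta_2501)/Q) ≅ Z/40Z × Z/60Z.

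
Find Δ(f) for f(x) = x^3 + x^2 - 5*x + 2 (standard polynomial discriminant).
Δ = 229

For x^3 + a x^2 + b x + c the discriminant is Δ = 18 a b c - 4 a^3 c + a^2 b^2 - 4 b^3 - 27 c^2.
Plug a = 1, b = -5, c = 2:
  18*(1)*(-5)*(2) - 4*(1)^3*(2) + (1)^2*(-5)^2 - 4*(-5)^3 - 27*(2)^2
  = -180 + (-8) + 25 + (500) + (-108)
  = 229.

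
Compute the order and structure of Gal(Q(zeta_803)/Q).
|Gal(Q(zeta_803)/Q)| = phi(803) = 720; group ≅ (Z/803Z)^* ≅ Z/10Z × Z/72Z

The n-th cyclotomic polynomial Φ_803(x) is the minimal polynomial of zeta_803 over Q and has degree phi(803) = 720. So Q(zeta_803) is a degree-720 Galois extension with Galois group (Z/803Z)^*. By CRT, (Z/803Z)^* ≅ (Z/11Z)^* × (Z/73Z)^*. Each prime-power unit group is (Z/11Z)^* ≅ Z/10Z; (Z/73Z)^* ≅ Z/72Z. Hence Gal(Q(zeta_803)/Q) ≅ Z/10Z × Z/72Z.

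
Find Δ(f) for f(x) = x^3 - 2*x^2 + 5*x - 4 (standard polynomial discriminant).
Δ = -240

For x^3 + a x^2 + b x + c the discriminant is Δ = 18 a b c - 4 a^3 c + a^2 b^2 - 4 b^3 - 27 c^2.
Plug a = -2, b = 5, c = -4:
  18*(-2)*(5)*(-4) - 4*(-2)^3*(-4) + (-2)^2*(5)^2 - 4*(5)^3 - 27*(-4)^2
  = 720 + (-128) + 100 + (-500) + (-432)
  = -240.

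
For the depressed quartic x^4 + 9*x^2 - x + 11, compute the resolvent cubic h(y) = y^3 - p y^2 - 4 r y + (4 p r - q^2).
h(y) = y^3 - 9*y^2 - 44*y + 395

Identify coefficients: p = 9, q = -1, r = 11.
Plug into h(y) = y^3 - p y^2 - 4 r y + (4 p r - q^2):
  h(y) = y^3 - (9) y^2 - 4*(11) y + (4*(9)*(11) - (-1)^2)
       = y^3 + (-9) y^2 + (-44) y + (395).
Simplifying: h(y) = y^3 - 9*y^2 - 44*y + 395.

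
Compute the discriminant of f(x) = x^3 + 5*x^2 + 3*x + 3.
Δ = -816

For x^3 + a x^2 + b x + c the discriminant is Δ = 18 a b c - 4 a^3 c + a^2 b^2 - 4 b^3 - 27 c^2.
Plug a = 5, b = 3, c = 3:
  18*(5)*(3)*(3) - 4*(5)^3*(3) + (5)^2*(3)^2 - 4*(3)^3 - 27*(3)^2
  = 810 + (-1500) + 225 + (-108) + (-243)
  = -816.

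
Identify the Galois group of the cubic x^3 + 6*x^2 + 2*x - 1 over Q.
Gal(K/Q) = S_3 (symmetric group of order 6)

Compute the discriminant of x^3 + (6)*x^2 + (2)*x + (-1): Δ = 733. Since Δ is not a rational square, the Galois group is not contained in A_3; it must be the full S_3 (irreducibility of the cubic rules out anything smaller).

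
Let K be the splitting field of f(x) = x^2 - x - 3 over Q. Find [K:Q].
[K:Q] = 2

The discriminant of x^2 + (-1)*x + (-3) is b^2 - 4c = 1 - (-12) = 13. Since 13 is not a perfect square in Q, the polynomial is irreducible over Q. Its two roots generate a degree-2 extension, so [K:Q] = 2.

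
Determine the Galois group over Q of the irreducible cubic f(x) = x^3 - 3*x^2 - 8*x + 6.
Gal(K/Q) = S_3 (symmetric group of order 6)

Compute the discriminant of x^3 + (-3)*x^2 + (-8)*x + (6): Δ = 4892. Since Δ is not a rational square, the Galois group is not contained in A_3; it must be the full S_3 (irreducibility of the cubic rules out anything smaller).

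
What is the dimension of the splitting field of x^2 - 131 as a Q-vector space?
[K:Q] = 2

The polynomial x^2 - 131 is irreducible over Q since 131 is not a perfect square. Its splitting field is Q(sqrt(131)), which has degree 2 over Q.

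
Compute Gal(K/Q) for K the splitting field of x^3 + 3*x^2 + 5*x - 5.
Gal(K/Q) = S_3 (symmetric group of order 6)

Compute the discriminant of x^3 + (3)*x^2 + (5)*x + (-5): Δ = -1760. Since Δ is not a rational square, the Galois group is not contained in A_3; it must be the full S_3 (irreducibility of the cubic rules out anything smaller).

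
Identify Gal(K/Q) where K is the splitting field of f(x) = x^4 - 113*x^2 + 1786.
Gal(K/Q) = V_4 (Klein four-group, Z/2Z × Z/2Z)

f factors as (x^2 - 94)(x^2 - 19), so the splitting field is K = Q(sqrt(94), sqrt(19)). The elements 94, 19, 1786 are all non-squares in Q, so sqrt(94) and sqrt(19) generate independent quadratic extensions. Thus [K:Q] = 4 and Gal(K/Q) is generated by the two order-2 automorphisms sqrt(94) ↦ -sqrt(94) and sqrt(19) ↦ -sqrt(19), giving V_4.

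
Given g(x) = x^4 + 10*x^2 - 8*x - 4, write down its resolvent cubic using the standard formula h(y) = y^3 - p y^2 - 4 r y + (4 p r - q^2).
h(y) = y^3 - 10*y^2 + 16*y - 224

Identify coefficients: p = 10, q = -8, r = -4.
Plug into h(y) = y^3 - p y^2 - 4 r y + (4 p r - q^2):
  h(y) = y^3 - (10) y^2 - 4*(-4) y + (4*(10)*(-4) - (-8)^2)
       = y^3 + (-10) y^2 + (16) y + (-224).
Simplifying: h(y) = y^3 - 10*y^2 + 16*y - 224.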